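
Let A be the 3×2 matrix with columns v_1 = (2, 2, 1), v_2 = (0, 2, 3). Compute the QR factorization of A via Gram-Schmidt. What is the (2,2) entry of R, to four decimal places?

r_{22} = 2.7487

v_1 = (2, 2, 1); ‖v_1‖ = 3.0000, so q_1 = (0.6667, 0.6667, 0.3333).
q_1·v_2 = 0.6667·0 + 0.6667·2 + 0.3333·3 = 2.3333.
u_2 = v_2 − 2.3333·q_1 = (-1.5556, 0.4444, 2.2222).
r_{22} = ‖u_2‖ = 2.7487.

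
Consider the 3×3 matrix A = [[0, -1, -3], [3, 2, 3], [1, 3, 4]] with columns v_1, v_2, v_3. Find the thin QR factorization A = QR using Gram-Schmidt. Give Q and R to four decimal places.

q_1 = v_1/‖v_1‖ = (0, 3, 1)/3.1623 = (0.0000, 0.9487, 0.3162).
r_{12} = q_1·v_2 = 2.8460.
u_2 = v_2 − 2.8460·q_1 = (-1.0000, -0.7000, 2.1000).
‖u_2‖ = 2.4290, so q_2 = (-0.4117, -0.2882, 0.8646).
r_{13} = q_1·v_3 = 4.1110; r_{23} = q_2·v_3 = 3.8287.
u_3 = v_3 − 4.1110·q_1 − 3.8287·q_2 = (-1.4237, 0.2034, -0.6102).
‖u_3‖ = 1.5623, so q_3 = (-0.9113, 0.1302, -0.3906).

Q = [[0.0000, -0.4117, -0.9113], [0.9487, -0.2882, 0.1302], [0.3162, 0.8646, -0.3906]], R = [[3.1623, 2.8460, 4.1110], [0.0000, 2.4290, 3.8287], [0.0000, 0.0000, 1.5623]]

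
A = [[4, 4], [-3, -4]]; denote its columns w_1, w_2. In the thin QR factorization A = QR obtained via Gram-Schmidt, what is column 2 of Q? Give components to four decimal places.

q_2 = (-0.6000, -0.8000)

w_1 = (4, -3); ‖w_1‖ = 5.0000, so q_1 = (0.8000, -0.6000).
q_1·w_2 = 0.8000·4 + (-0.6000)·(-4) = 5.6000.
u_2 = w_2 − 5.6000·q_1 = (-0.4800, -0.6400).
‖u_2‖ = 0.8000, so q_2 = (-0.6000, -0.8000).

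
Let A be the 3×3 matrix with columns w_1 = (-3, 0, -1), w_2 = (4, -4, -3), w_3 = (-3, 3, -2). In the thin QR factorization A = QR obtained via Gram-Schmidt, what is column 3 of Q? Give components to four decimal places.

e_3 = (0.2205, 0.7167, -0.6616)

w_1 = (-3, 0, -1); ‖w_1‖ = 3.1623, so e_1 = (-0.9487, 0.0000, -0.3162).
e_1·w_2 = (-0.9487)·4 + 0.0000·(-4) + (-0.3162)·(-3) = -2.8460.
u_2 = w_2 + 2.8460·e_1 = (1.3000, -4.0000, -3.9000).
‖u_2‖ = 5.7359, so e_2 = (0.2266, -0.6974, -0.6799).
e_1·w_3 = (-0.9487)·(-3) + 0.0000·3 + (-0.3162)·(-2) = 3.4785; e_2·w_3 = 0.2266·(-3) + (-0.6974)·3 + (-0.6799)·(-2) = -1.4122.
u_3 = w_3 − 3.4785·e_1 + 1.4122·e_2 = (0.6201, 2.0152, -1.8602).
‖u_3‖ = 2.8117, so e_3 = (0.2205, 0.7167, -0.6616).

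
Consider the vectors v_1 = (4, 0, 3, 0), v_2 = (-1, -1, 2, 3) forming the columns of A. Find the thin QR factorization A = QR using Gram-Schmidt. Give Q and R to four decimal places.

Q = [[0.8000, -0.3427], [0.0000, -0.2596], [0.6000, 0.4569], [0.0000, 0.7788]], R = [[5.0000, 0.4000], [0.0000, 3.8523]]

v_1 = (4, 0, 3, 0); ‖v_1‖ = 5.0000, so e_1 = (0.8000, 0.0000, 0.6000, 0.0000).
e_1·v_2 = 0.8000·(-1) + 0.0000·(-1) + 0.6000·2 + 0.0000·3 = 0.4000.
u_2 = v_2 − 0.4000·e_1 = (-1.3200, -1.0000, 1.7600, 3.0000).
‖u_2‖ = 3.8523, so e_2 = (-0.3427, -0.2596, 0.4569, 0.7788).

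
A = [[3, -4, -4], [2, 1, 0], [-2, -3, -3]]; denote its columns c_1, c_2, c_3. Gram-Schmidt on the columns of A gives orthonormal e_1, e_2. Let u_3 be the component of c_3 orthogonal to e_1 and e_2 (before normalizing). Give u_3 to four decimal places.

c_1 = (3, 2, -2); ‖c_1‖ = 4.1231, so e_1 = (0.7276, 0.4851, -0.4851).
e_1·c_2 = 0.7276·(-4) + 0.4851·1 + (-0.4851)·(-3) = -0.9701.
u_2 = c_2 + 0.9701·e_1 = (-3.2941, 1.4706, -3.4706).
‖u_2‖ = 5.0059, so e_2 = (-0.6580, 0.2938, -0.6933).
e_1·c_3 = 0.7276·(-4) + 0.4851·0 + (-0.4851)·(-3) = -1.4552; e_2·c_3 = (-0.6580)·(-4) + 0.2938·0 + (-0.6933)·(-3) = 4.7121.
u_3 = c_3 + 1.4552·e_1 − 4.7121·e_2 = (0.1596, -0.6784, -0.4390).

u_3 = (0.1596, -0.6784, -0.4390)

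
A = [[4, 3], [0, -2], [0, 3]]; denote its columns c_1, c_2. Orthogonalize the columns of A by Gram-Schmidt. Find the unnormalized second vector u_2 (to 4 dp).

c_1 = (4, 0, 0); ‖c_1‖ = 4.0000, so e_1 = (1.0000, 0.0000, 0.0000).
e_1·c_2 = 1.0000·3 + 0.0000·(-2) + 0.0000·3 = 3.0000.
u_2 = c_2 − 3.0000·e_1 = (0.0000, -2.0000, 3.0000).

u_2 = (0.0000, -2.0000, 3.0000)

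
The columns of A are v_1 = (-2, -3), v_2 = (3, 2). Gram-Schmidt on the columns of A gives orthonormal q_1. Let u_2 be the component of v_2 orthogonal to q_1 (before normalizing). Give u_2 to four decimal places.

u_2 = (1.1538, -0.7692)

v_1 = (-2, -3); ‖v_1‖ = 3.6056, so q_1 = (-0.5547, -0.8321).
q_1·v_2 = (-0.5547)·3 + (-0.8321)·2 = -3.3282.
u_2 = v_2 + 3.3282·q_1 = (1.1538, -0.7692).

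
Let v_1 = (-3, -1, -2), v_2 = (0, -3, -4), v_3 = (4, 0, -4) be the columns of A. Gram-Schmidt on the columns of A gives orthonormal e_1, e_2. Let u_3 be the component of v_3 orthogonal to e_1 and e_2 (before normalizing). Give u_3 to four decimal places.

u_3 = (0.3843, 2.3057, -1.7293)

v_1 = (-3, -1, -2); ‖v_1‖ = 3.7417, so e_1 = (-0.8018, -0.2673, -0.5345).
e_1·v_2 = (-0.8018)·0 + (-0.2673)·(-3) + (-0.5345)·(-4) = 2.9399.
u_2 = v_2 − 2.9399·e_1 = (2.3571, -2.2143, -2.4286).
‖u_2‖ = 4.0444, so e_2 = (0.5828, -0.5475, -0.6005).
e_1·v_3 = (-0.8018)·4 + (-0.2673)·0 + (-0.5345)·(-4) = -1.0690; e_2·v_3 = 0.5828·4 + (-0.5475)·0 + (-0.6005)·(-4) = 4.7332.
u_3 = v_3 + 1.0690·e_1 − 4.7332·e_2 = (0.3843, 2.3057, -1.7293).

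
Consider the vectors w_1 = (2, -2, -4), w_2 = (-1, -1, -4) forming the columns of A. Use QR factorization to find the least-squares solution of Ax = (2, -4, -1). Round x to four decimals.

e_1 = w_1/‖w_1‖ = (2, -2, -4)/4.8990 = (0.4082, -0.4082, -0.8165).
r_{12} = e_1·w_2 = 3.2660.
u_2 = w_2 − 3.2660·e_1 = (-2.3333, 0.3333, -1.3333).
‖u_2‖ = 2.7080, so e_2 = (-0.8616, 0.1231, -0.4924).
Qᵀb = (3.2660, -1.7233).
Back-substitute: x_2 = -1.7233/2.7080 = -0.6364.
x_1 = (3.2660 − 3.2660·(-0.6364))/4.8990 = 1.0909.

x = (1.0909, -0.6364)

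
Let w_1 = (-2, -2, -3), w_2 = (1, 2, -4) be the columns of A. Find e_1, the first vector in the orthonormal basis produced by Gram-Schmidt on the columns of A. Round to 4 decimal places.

e_1 = (-0.4851, -0.4851, -0.7276)

e_1 = w_1/‖w_1‖ = (-2, -2, -3)/4.1231 = (-0.4851, -0.4851, -0.7276).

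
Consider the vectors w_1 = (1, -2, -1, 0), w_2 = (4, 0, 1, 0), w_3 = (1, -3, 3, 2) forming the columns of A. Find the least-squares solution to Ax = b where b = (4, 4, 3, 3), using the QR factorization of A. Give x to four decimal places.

e_1 = w_1/‖w_1‖ = (1, -2, -1, 0)/2.4495 = (0.4082, -0.8165, -0.4082, 0.0000).
r_{12} = e_1·w_2 = 1.2247.
u_2 = w_2 − 1.2247·e_1 = (3.5000, 1.0000, 1.5000, 0.0000).
‖u_2‖ = 3.9370, so e_2 = (0.8890, 0.2540, 0.3810, 0.0000).
r_{13} = e_1·w_3 = 1.6330; r_{23} = e_2·w_3 = 1.2700.
u_3 = w_3 − 1.6330·e_1 − 1.2700·e_2 = (-0.7957, -1.9892, 3.1828, 2.0000).
‖u_3‖ = 4.3267, so e_3 = (-0.1839, -0.4598, 0.7356, 0.4622).
Qᵀb = (-2.8577, 5.7150, 1.0189).
Back-substitute: x_3 = 1.0189/4.3267 = 0.2355.
x_2 = (5.7150 − 1.2700·0.2355)/3.9370 = 1.3756.
x_1 = (-2.8577 − 1.2247·1.3756 − 1.6330·0.2355)/2.4495 = -2.0115.

x = (-2.0115, 1.3756, 0.2355)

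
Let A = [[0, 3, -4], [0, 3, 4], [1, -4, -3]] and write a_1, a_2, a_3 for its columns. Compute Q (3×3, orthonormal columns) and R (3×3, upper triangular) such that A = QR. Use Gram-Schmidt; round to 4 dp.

Q = [[0.0000, 0.7071, -0.7071], [0.0000, 0.7071, 0.7071], [1.0000, 0.0000, 0.0000]], R = [[1.0000, -4.0000, -3.0000], [0.0000, 4.2426, 0.0000], [0.0000, 0.0000, 5.6569]]

e_1 = a_1/‖a_1‖ = (0, 0, 1)/1.0000 = (0.0000, 0.0000, 1.0000).
r_{12} = e_1·a_2 = -4.0000.
u_2 = a_2 + 4.0000·e_1 = (3.0000, 3.0000, 0.0000).
‖u_2‖ = 4.2426, so e_2 = (0.7071, 0.7071, 0.0000).
r_{13} = e_1·a_3 = -3.0000; r_{23} = e_2·a_3 = 0.0000.
u_3 = a_3 + 3.0000·e_1 + 0.0000·e_2 = (-4.0000, 4.0000, 0.0000).
‖u_3‖ = 5.6569, so e_3 = (-0.7071, 0.7071, 0.0000).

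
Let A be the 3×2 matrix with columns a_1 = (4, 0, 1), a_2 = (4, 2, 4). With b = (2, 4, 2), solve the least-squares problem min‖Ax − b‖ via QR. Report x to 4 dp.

x = (-0.5660, 0.9811)

a_1 = (4, 0, 1); ‖a_1‖ = 4.1231, so e_1 = (0.9701, 0.0000, 0.2425).
e_1·a_2 = 0.9701·4 + 0.0000·2 + 0.2425·4 = 4.8507.
u_2 = a_2 − 4.8507·e_1 = (-0.7059, 2.0000, 2.8235).
‖u_2‖ = 3.5314, so e_2 = (-0.1999, 0.5664, 0.7996).
Qᵀb = (2.4254, 3.4647).
Back-substitute: x_2 = 3.4647/3.5314 = 0.9811.
x_1 = (2.4254 − 4.8507·0.9811)/4.1231 = -0.5660.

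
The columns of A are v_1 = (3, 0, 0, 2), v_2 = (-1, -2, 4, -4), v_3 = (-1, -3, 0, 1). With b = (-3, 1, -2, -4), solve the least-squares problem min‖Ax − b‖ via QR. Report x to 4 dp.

x = (-1.4773, -0.1591, -0.4545)

v_1 = (3, 0, 0, 2); ‖v_1‖ = 3.6056, so q_1 = (0.8321, 0.0000, 0.0000, 0.5547).
q_1·v_2 = 0.8321·(-1) + 0.0000·(-2) + 0.0000·4 + 0.5547·(-4) = -3.0509.
u_2 = v_2 + 3.0509·q_1 = (1.5385, -2.0000, 4.0000, -2.3077).
‖u_2‖ = 5.2623, so q_2 = (0.2924, -0.3801, 0.7601, -0.4385).
q_1·v_3 = 0.8321·(-1) + 0.0000·(-3) + 0.0000·0 + 0.5547·1 = -0.2774; q_2·v_3 = 0.2924·(-1) + (-0.3801)·(-3) + 0.7601·0 + (-0.4385)·1 = 0.4093.
u_3 = v_3 + 0.2774·q_1 − 0.4093·q_2 = (-0.8889, -2.8444, -0.3111, 1.3333).
‖u_3‖ = 3.2796, so q_3 = (-0.2710, -0.8673, -0.0949, 0.4066).
Qᵀb = (-4.7150, -1.0232, -1.4907).
Back-substitute: x_3 = -1.4907/3.2796 = -0.4545.
x_2 = (-1.0232 − 0.4093·(-0.4545))/5.2623 = -0.1591.
x_1 = (-4.7150 + 3.0509·(-0.1591) + 0.2774·(-0.4545))/3.6056 = -1.4773.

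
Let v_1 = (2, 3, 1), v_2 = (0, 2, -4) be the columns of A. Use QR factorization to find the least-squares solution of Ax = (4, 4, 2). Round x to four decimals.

x = (1.5942, -0.1594)

v_1 = (2, 3, 1); ‖v_1‖ = 3.7417, so e_1 = (0.5345, 0.8018, 0.2673).
e_1·v_2 = 0.5345·0 + 0.8018·2 + 0.2673·(-4) = 0.5345.
u_2 = v_2 − 0.5345·e_1 = (-0.2857, 1.5714, -4.1429).
‖u_2‖ = 4.4401, so e_2 = (-0.0643, 0.3539, -0.9331).
Qᵀb = (5.8797, -0.7078).
Back-substitute: x_2 = -0.7078/4.4401 = -0.1594.
x_1 = (5.8797 − 0.5345·(-0.1594))/3.7417 = 1.5942.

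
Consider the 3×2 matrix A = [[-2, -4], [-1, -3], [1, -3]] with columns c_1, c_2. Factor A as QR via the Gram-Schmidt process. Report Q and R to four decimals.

Q = [[-0.8165, -0.2760], [-0.4082, -0.3450], [0.4082, -0.8971]], R = [[2.4495, 3.2660], [0.0000, 4.8305]]

c_1 = (-2, -1, 1); ‖c_1‖ = 2.4495, so q_1 = (-0.8165, -0.4082, 0.4082).
q_1·c_2 = (-0.8165)·(-4) + (-0.4082)·(-3) + 0.4082·(-3) = 3.2660.
u_2 = c_2 − 3.2660·q_1 = (-1.3333, -1.6667, -4.3333).
‖u_2‖ = 4.8305, so q_2 = (-0.2760, -0.3450, -0.8971).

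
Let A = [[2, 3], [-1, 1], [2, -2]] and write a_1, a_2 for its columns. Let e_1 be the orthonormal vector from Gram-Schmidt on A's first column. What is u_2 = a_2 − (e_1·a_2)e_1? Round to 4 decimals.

a_1 = (2, -1, 2); ‖a_1‖ = 3.0000, so e_1 = (0.6667, -0.3333, 0.6667).
e_1·a_2 = 0.6667·3 + (-0.3333)·1 + 0.6667·(-2) = 0.3333.
u_2 = a_2 − 0.3333·e_1 = (2.7778, 1.1111, -2.2222).

u_2 = (2.7778, 1.1111, -2.2222)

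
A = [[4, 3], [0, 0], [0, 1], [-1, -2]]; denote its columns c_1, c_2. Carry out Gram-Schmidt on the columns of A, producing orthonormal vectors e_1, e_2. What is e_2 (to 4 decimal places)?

e_2 = (-0.1871, 0.0000, 0.6362, -0.7485)

c_1 = (4, 0, 0, -1); ‖c_1‖ = 4.1231, so e_1 = (0.9701, 0.0000, 0.0000, -0.2425).
e_1·c_2 = 0.9701·3 + 0.0000·0 + 0.0000·1 + (-0.2425)·(-2) = 3.3955.
u_2 = c_2 − 3.3955·e_1 = (-0.2941, 0.0000, 1.0000, -1.1765).
‖u_2‖ = 1.5718, so e_2 = (-0.1871, 0.0000, 0.6362, -0.7485).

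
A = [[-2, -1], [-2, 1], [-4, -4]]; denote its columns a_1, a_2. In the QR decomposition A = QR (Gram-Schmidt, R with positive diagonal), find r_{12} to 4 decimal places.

r_{12} = 3.2660

q_1 = a_1/‖a_1‖ = (-2, -2, -4)/4.8990 = (-0.4082, -0.4082, -0.8165).
r_{12} = q_1·a_2 = 3.2660.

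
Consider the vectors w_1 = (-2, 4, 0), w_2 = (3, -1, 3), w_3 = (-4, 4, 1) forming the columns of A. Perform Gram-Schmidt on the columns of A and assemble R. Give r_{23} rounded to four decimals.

r_{23} = -0.2673

w_1 = (-2, 4, 0); ‖w_1‖ = 4.4721, so e_1 = (-0.4472, 0.8944, 0.0000).
e_1·w_2 = (-0.4472)·3 + 0.8944·(-1) + 0.0000·3 = -2.2361.
u_2 = w_2 + 2.2361·e_1 = (2.0000, 1.0000, 3.0000).
‖u_2‖ = 3.7417, so e_2 = (0.5345, 0.2673, 0.8018).
r_{23} = e_2·w_3 = -0.2673.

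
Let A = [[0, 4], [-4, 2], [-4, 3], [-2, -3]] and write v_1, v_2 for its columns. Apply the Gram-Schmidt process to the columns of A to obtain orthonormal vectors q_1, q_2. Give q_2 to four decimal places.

v_1 = (0, -4, -4, -2); ‖v_1‖ = 6.0000, so q_1 = (0.0000, -0.6667, -0.6667, -0.3333).
q_1·v_2 = 0.0000·4 + (-0.6667)·2 + (-0.6667)·3 + (-0.3333)·(-3) = -2.3333.
u_2 = v_2 + 2.3333·q_1 = (4.0000, 0.4444, 1.4444, -3.7778).
‖u_2‖ = 5.7057, so q_2 = (0.7010, 0.0779, 0.2532, -0.6621).

q_2 = (0.7010, 0.0779, 0.2532, -0.6621)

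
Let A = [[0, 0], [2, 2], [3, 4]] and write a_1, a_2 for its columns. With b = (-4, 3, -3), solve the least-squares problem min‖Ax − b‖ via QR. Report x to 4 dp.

x = (9.0000, -7.5000)

q_1 = a_1/‖a_1‖ = (0, 2, 3)/3.6056 = (0.0000, 0.5547, 0.8321).
r_{12} = q_1·a_2 = 4.4376.
u_2 = a_2 − 4.4376·q_1 = (0.0000, -0.4615, 0.3077).
‖u_2‖ = 0.5547, so q_2 = (0.0000, -0.8321, 0.5547).
Qᵀb = (-0.8321, -4.1603).
Back-substitute: x_2 = -4.1603/0.5547 = -7.5000.
x_1 = (-0.8321 − 4.4376·(-7.5000))/3.6056 = 9.0000.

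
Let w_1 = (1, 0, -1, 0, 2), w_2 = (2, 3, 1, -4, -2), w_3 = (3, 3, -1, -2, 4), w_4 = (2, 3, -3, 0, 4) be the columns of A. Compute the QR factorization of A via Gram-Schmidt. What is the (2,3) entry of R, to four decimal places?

r_{23} = 3.5082

w_1 = (1, 0, -1, 0, 2); ‖w_1‖ = 2.4495, so e_1 = (0.4082, 0.0000, -0.4082, 0.0000, 0.8165).
e_1·w_2 = 0.4082·2 + 0.0000·3 + (-0.4082)·1 + 0.0000·(-4) + 0.8165·(-2) = -1.2247.
u_2 = w_2 + 1.2247·e_1 = (2.5000, 3.0000, 0.5000, -4.0000, -1.0000).
‖u_2‖ = 5.7009, so e_2 = (0.4385, 0.5262, 0.0877, -0.7016, -0.1754).
r_{23} = e_2·w_3 = 3.5082.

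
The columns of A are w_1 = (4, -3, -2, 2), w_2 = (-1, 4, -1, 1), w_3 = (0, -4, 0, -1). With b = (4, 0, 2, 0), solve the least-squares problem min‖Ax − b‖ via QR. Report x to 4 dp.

w_1 = (4, -3, -2, 2); ‖w_1‖ = 5.7446, so q_1 = (0.6963, -0.5222, -0.3482, 0.3482).
q_1·w_2 = 0.6963·(-1) + (-0.5222)·4 + (-0.3482)·(-1) + 0.3482·1 = -2.0889.
u_2 = w_2 + 2.0889·q_1 = (0.4545, 2.9091, -1.7273, 1.7273).
‖u_2‖ = 3.8258, so q_2 = (0.1188, 0.7604, -0.4515, 0.4515).
q_1·w_3 = 0.6963·0 + (-0.5222)·(-4) + (-0.3482)·0 + 0.3482·(-1) = 1.7408; q_2·w_3 = 0.1188·0 + 0.7604·(-4) + (-0.4515)·0 + 0.4515·(-1) = -3.4931.
u_3 = w_3 − 1.7408·q_1 + 3.4931·q_2 = (-0.7971, -0.4348, -0.9710, -0.0290).
‖u_3‖ = 1.3297, so q_3 = (-0.5995, -0.3270, -0.7302, -0.0218).
Qᵀb = (2.0889, -0.4277, -3.8583).
Back-substitute: x_3 = -3.8583/1.3297 = -2.9016.
x_2 = (-0.4277 + 3.4931·(-2.9016))/3.8258 = -2.7611.
x_1 = (2.0889 + 2.0889·(-2.7611) − 1.7408·(-2.9016))/5.7446 = 0.2389.

x = (0.2389, -2.7611, -2.9016)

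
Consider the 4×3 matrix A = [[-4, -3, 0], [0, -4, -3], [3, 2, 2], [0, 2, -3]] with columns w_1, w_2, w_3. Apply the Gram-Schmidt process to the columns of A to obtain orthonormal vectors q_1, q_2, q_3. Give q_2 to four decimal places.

q_1 = w_1/‖w_1‖ = (-4, 0, 3, 0)/5.0000 = (-0.8000, 0.0000, 0.6000, 0.0000).
r_{12} = q_1·w_2 = 3.6000.
u_2 = w_2 − 3.6000·q_1 = (-0.1200, -4.0000, -0.1600, 2.0000).
‖u_2‖ = 4.4766, so q_2 = (-0.0268, -0.8935, -0.0357, 0.4468).

q_2 = (-0.0268, -0.8935, -0.0357, 0.4468)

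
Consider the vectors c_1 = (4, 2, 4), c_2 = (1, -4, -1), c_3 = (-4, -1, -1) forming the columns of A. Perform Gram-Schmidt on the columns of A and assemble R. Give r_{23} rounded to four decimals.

c_1 = (4, 2, 4); ‖c_1‖ = 6.0000, so q_1 = (0.6667, 0.3333, 0.6667).
q_1·c_2 = 0.6667·1 + 0.3333·(-4) + 0.6667·(-1) = -1.3333.
u_2 = c_2 + 1.3333·q_1 = (1.8889, -3.5556, -0.1111).
‖u_2‖ = 4.0277, so q_2 = (0.4690, -0.8828, -0.0276).
r_{23} = q_2·c_3 = -0.9655.

r_{23} = -0.9655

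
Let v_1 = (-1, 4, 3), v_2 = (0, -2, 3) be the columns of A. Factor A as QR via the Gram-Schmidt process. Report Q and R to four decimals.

Q = [[-0.1961, 0.0107], [0.7845, -0.5983], [0.5883, 0.8012]], R = [[5.0990, 0.1961], [0.0000, 3.6002]]

v_1 = (-1, 4, 3); ‖v_1‖ = 5.0990, so e_1 = (-0.1961, 0.7845, 0.5883).
e_1·v_2 = (-0.1961)·0 + 0.7845·(-2) + 0.5883·3 = 0.1961.
u_2 = v_2 − 0.1961·e_1 = (0.0385, -2.1538, 2.8846).
‖u_2‖ = 3.6002, so e_2 = (0.0107, -0.5983, 0.8012).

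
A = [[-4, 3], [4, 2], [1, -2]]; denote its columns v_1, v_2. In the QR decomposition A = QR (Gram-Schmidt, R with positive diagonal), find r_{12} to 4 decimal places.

v_1 = (-4, 4, 1); ‖v_1‖ = 5.7446, so q_1 = (-0.6963, 0.6963, 0.1741).
r_{12} = q_1·v_2 = -1.0445.

r_{12} = -1.0445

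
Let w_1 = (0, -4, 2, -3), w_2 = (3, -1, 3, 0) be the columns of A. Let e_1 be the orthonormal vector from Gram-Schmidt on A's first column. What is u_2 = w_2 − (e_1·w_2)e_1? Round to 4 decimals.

w_1 = (0, -4, 2, -3); ‖w_1‖ = 5.3852, so e_1 = (0.0000, -0.7428, 0.3714, -0.5571).
e_1·w_2 = 0.0000·3 + (-0.7428)·(-1) + 0.3714·3 + (-0.5571)·0 = 1.8570.
u_2 = w_2 − 1.8570·e_1 = (3.0000, 0.3793, 2.3103, 1.0345).

u_2 = (3.0000, 0.3793, 2.3103, 1.0345)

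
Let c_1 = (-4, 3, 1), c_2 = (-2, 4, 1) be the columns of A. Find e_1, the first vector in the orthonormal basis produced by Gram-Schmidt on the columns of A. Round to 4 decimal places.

e_1 = (-0.7845, 0.5883, 0.1961)

c_1 = (-4, 3, 1); ‖c_1‖ = 5.0990, so e_1 = (-0.7845, 0.5883, 0.1961).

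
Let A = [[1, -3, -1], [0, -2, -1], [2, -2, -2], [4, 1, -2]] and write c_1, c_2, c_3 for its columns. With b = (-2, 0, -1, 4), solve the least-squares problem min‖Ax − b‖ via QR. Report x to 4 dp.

c_1 = (1, 0, 2, 4); ‖c_1‖ = 4.5826, so e_1 = (0.2182, 0.0000, 0.4364, 0.8729).
e_1·c_2 = 0.2182·(-3) + 0.0000·(-2) + 0.4364·(-2) + 0.8729·1 = -0.6547.
u_2 = c_2 + 0.6547·e_1 = (-2.8571, -2.0000, -1.7143, 1.5714).
‖u_2‖ = 4.1918, so e_2 = (-0.6816, -0.4771, -0.4090, 0.3749).
e_1·c_3 = 0.2182·(-1) + 0.0000·(-1) + 0.4364·(-2) + 0.8729·(-2) = -2.8368; e_2·c_3 = (-0.6816)·(-1) + (-0.4771)·(-1) + (-0.4090)·(-2) + 0.3749·(-2) = 1.2269.
u_3 = c_3 + 2.8368·e_1 − 1.2269·e_2 = (0.4553, -0.4146, -0.2602, 0.0163).
‖u_3‖ = 0.6687, so e_3 = (0.6809, -0.6201, -0.3891, 0.0243).
Qᵀb = (2.6186, 3.2717, -0.8754).
Back-substitute: x_3 = -0.8754/0.6687 = -1.3091.
x_2 = (3.2717 − 1.2269·(-1.3091))/4.1918 = 1.1636.
x_1 = (2.6186 + 0.6547·1.1636 + 2.8368·(-1.3091))/4.5826 = -0.0727.

x = (-0.0727, 1.1636, -1.3091)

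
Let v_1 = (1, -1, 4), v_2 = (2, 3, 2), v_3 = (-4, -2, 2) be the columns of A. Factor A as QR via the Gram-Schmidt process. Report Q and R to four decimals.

Q = [[0.2357, 0.4264, -0.8733], [-0.2357, 0.8969, 0.3743], [0.9428, 0.1176, 0.3119]], R = [[4.2426, 1.6499, 1.4142], [0.0000, 3.7786, -3.2640], [0.0000, 0.0000, 3.3684]]

q_1 = v_1/‖v_1‖ = (1, -1, 4)/4.2426 = (0.2357, -0.2357, 0.9428).
r_{12} = q_1·v_2 = 1.6499.
u_2 = v_2 − 1.6499·q_1 = (1.6111, 3.3889, 0.4444).
‖u_2‖ = 3.7786, so q_2 = (0.4264, 0.8969, 0.1176).
r_{13} = q_1·v_3 = 1.4142; r_{23} = q_2·v_3 = -3.2640.
u_3 = v_3 − 1.4142·q_1 + 3.2640·q_2 = (-2.9416, 1.2607, 1.0506).
‖u_3‖ = 3.3684, so q_3 = (-0.8733, 0.3743, 0.3119).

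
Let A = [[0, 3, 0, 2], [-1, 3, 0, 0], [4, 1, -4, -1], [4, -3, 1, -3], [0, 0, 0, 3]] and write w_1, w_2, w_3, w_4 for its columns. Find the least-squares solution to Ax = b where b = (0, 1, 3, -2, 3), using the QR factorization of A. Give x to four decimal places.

w_1 = (0, -1, 4, 4, 0); ‖w_1‖ = 5.7446, so e_1 = (0.0000, -0.1741, 0.6963, 0.6963, 0.0000).
e_1·w_2 = 0.0000·3 + (-0.1741)·3 + 0.6963·1 + 0.6963·(-3) + 0.0000·0 = -1.9149.
u_2 = w_2 + 1.9149·e_1 = (3.0000, 2.6667, 2.3333, -1.6667, 0.0000).
‖u_2‖ = 4.9329, so e_2 = (0.6082, 0.5406, 0.4730, -0.3379, 0.0000).
e_1·w_3 = 0.0000·0 + (-0.1741)·0 + 0.6963·(-4) + 0.6963·1 + 0.0000·0 = -2.0889; e_2·w_3 = 0.6082·0 + 0.5406·0 + 0.4730·(-4) + (-0.3379)·1 + 0.0000·0 = -2.2299.
u_3 = w_3 + 2.0889·e_1 + 2.2299·e_2 = (1.3562, 0.8418, -1.4907, 1.7011, 0.0000).
‖u_3‖ = 2.7683, so e_3 = (0.4899, 0.3041, -0.5385, 0.6145, 0.0000).
e_1·w_4 = 0.0000·2 + (-0.1741)·0 + 0.6963·(-1) + 0.6963·(-3) + 0.0000·3 = -2.7852; e_2·w_4 = 0.6082·2 + 0.5406·0 + 0.4730·(-1) + (-0.3379)·(-3) + 0.0000·3 = 1.7569; e_3·w_4 = 0.4899·2 + 0.3041·0 + (-0.5385)·(-1) + 0.6145·(-3) + 0.0000·3 = -0.3252.
u_4 = w_4 + 2.7852·e_1 − 1.7569·e_2 + 0.3252·e_3 = (1.0908, -1.3357, -0.0668, -0.2671, 3.0000).
‖u_4‖ = 3.4713, so e_4 = (0.3142, -0.3848, -0.0192, -0.0770, 0.8642).
Qᵀb = (0.5222, 2.6354, -2.5403, 2.3041).
Back-substitute: x_4 = 2.3041/3.4713 = 0.6638.
x_3 = (-2.5403 + 0.3252·0.6638)/2.7683 = -0.8396.
x_2 = (2.6354 + 2.2299·(-0.8396) − 1.7569·0.6638)/4.9329 = -0.0817.
x_1 = (0.5222 + 1.9149·(-0.0817) + 2.0889·(-0.8396) + 2.7852·0.6638)/5.7446 = 0.0802.

x = (0.0802, -0.0817, -0.8396, 0.6638)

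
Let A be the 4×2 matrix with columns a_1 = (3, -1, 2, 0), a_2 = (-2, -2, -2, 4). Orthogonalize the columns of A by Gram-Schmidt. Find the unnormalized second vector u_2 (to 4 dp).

u_2 = (-0.2857, -2.5714, -0.8571, 4.0000)

q_1 = a_1/‖a_1‖ = (3, -1, 2, 0)/3.7417 = (0.8018, -0.2673, 0.5345, 0.0000).
r_{12} = q_1·a_2 = -2.1381.
u_2 = a_2 + 2.1381·q_1 = (-0.2857, -2.5714, -0.8571, 4.0000).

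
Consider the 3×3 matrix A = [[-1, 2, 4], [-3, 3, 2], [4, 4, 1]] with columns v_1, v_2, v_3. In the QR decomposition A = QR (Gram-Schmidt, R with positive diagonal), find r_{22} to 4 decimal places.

r_{22} = 5.2951

v_1 = (-1, -3, 4); ‖v_1‖ = 5.0990, so q_1 = (-0.1961, -0.5883, 0.7845).
q_1·v_2 = (-0.1961)·2 + (-0.5883)·3 + 0.7845·4 = 0.9806.
u_2 = v_2 − 0.9806·q_1 = (2.1923, 3.5769, 3.2308).
r_{22} = ‖u_2‖ = 5.2951.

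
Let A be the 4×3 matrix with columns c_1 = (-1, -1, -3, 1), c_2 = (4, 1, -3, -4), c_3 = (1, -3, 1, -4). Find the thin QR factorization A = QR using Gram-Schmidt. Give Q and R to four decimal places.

Q = [[-0.2887, 0.6172, -0.1667], [-0.2887, 0.1543, -0.8333], [-0.8660, -0.4629, 0.1667], [0.2887, -0.6172, -0.5000]], R = [[3.4641, 0.0000, -1.4434], [0.0000, 6.4807, 2.1602], [0.0000, 0.0000, 4.5000]]

e_1 = c_1/‖c_1‖ = (-1, -1, -3, 1)/3.4641 = (-0.2887, -0.2887, -0.8660, 0.2887).
r_{12} = e_1·c_2 = 0.0000.
u_2 = c_2 + 0.0000·e_1 = (4.0000, 1.0000, -3.0000, -4.0000).
‖u_2‖ = 6.4807, so e_2 = (0.6172, 0.1543, -0.4629, -0.6172).
r_{13} = e_1·c_3 = -1.4434; r_{23} = e_2·c_3 = 2.1602.
u_3 = c_3 + 1.4434·e_1 − 2.1602·e_2 = (-0.7500, -3.7500, 0.7500, -2.2500).
‖u_3‖ = 4.5000, so e_3 = (-0.1667, -0.8333, 0.1667, -0.5000).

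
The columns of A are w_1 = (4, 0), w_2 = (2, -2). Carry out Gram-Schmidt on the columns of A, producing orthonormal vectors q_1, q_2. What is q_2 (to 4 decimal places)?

q_2 = (0.0000, -1.0000)

q_1 = w_1/‖w_1‖ = (4, 0)/4.0000 = (1.0000, 0.0000).
r_{12} = q_1·w_2 = 2.0000.
u_2 = w_2 − 2.0000·q_1 = (0.0000, -2.0000).
‖u_2‖ = 2.0000, so q_2 = (0.0000, -1.0000).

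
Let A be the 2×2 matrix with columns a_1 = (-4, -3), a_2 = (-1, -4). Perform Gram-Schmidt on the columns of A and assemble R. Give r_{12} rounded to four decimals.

e_1 = a_1/‖a_1‖ = (-4, -3)/5.0000 = (-0.8000, -0.6000).
r_{12} = e_1·a_2 = 3.2000.

r_{12} = 3.2000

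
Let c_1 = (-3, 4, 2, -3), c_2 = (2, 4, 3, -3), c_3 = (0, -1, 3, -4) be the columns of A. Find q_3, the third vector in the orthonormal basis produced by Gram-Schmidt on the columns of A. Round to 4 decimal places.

q_3 = (-0.0779, -0.6991, 0.3897, -0.5944)

q_1 = c_1/‖c_1‖ = (-3, 4, 2, -3)/6.1644 = (-0.4867, 0.6489, 0.3244, -0.4867).
r_{12} = q_1·c_2 = 4.0555.
u_2 = c_2 − 4.0555·q_1 = (3.9737, 1.3684, 1.6842, -1.0263).
‖u_2‖ = 4.6425, so q_2 = (0.8559, 0.2948, 0.3628, -0.2211).
r_{13} = q_1·c_3 = 2.2711; r_{23} = q_2·c_3 = 1.6779.
u_3 = c_3 − 2.2711·q_1 − 1.6779·q_2 = (-0.3309, -2.9683, 1.6545, -2.5238).
‖u_3‖ = 4.2458, so q_3 = (-0.0779, -0.6991, 0.3897, -0.5944).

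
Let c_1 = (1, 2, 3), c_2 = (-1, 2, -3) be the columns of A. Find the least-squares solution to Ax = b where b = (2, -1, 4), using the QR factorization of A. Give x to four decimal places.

e_1 = c_1/‖c_1‖ = (1, 2, 3)/3.7417 = (0.2673, 0.5345, 0.8018).
r_{12} = e_1·c_2 = -1.6036.
u_2 = c_2 + 1.6036·e_1 = (-0.5714, 2.8571, -1.7143).
‖u_2‖ = 3.3806, so e_2 = (-0.1690, 0.8452, -0.5071).
Qᵀb = (3.2071, -3.2116).
Back-substitute: x_2 = -3.2116/3.3806 = -0.9500.
x_1 = (3.2071 + 1.6036·(-0.9500))/3.7417 = 0.4500.

x = (0.4500, -0.9500)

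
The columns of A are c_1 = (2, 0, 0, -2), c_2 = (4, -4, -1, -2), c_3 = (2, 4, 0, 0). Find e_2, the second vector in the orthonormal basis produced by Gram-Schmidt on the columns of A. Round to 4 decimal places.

e_2 = (0.2294, -0.9177, -0.2294, 0.2294)

c_1 = (2, 0, 0, -2); ‖c_1‖ = 2.8284, so e_1 = (0.7071, 0.0000, 0.0000, -0.7071).
e_1·c_2 = 0.7071·4 + 0.0000·(-4) + 0.0000·(-1) + (-0.7071)·(-2) = 4.2426.
u_2 = c_2 − 4.2426·e_1 = (1.0000, -4.0000, -1.0000, 1.0000).
‖u_2‖ = 4.3589, so e_2 = (0.2294, -0.9177, -0.2294, 0.2294).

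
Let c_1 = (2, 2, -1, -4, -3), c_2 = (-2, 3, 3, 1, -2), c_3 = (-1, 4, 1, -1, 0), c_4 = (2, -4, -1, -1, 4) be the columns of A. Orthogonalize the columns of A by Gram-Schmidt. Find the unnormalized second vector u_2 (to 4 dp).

u_2 = (-2.0588, 2.9412, 3.0294, 1.1176, -1.9118)

e_1 = c_1/‖c_1‖ = (2, 2, -1, -4, -3)/5.8310 = (0.3430, 0.3430, -0.1715, -0.6860, -0.5145).
r_{12} = e_1·c_2 = 0.1715.
u_2 = c_2 − 0.1715·e_1 = (-2.0588, 2.9412, 3.0294, 1.1176, -1.9118).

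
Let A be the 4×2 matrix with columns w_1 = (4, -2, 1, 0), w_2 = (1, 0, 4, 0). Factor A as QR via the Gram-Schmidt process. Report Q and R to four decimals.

Q = [[0.8729, -0.1402], [-0.4364, 0.2040], [0.2182, 0.9689], [0.0000, 0.0000]], R = [[4.5826, 1.7457], [0.0000, 3.7353]]

e_1 = w_1/‖w_1‖ = (4, -2, 1, 0)/4.5826 = (0.8729, -0.4364, 0.2182, 0.0000).
r_{12} = e_1·w_2 = 1.7457.
u_2 = w_2 − 1.7457·e_1 = (-0.5238, 0.7619, 3.6190, 0.0000).
‖u_2‖ = 3.7353, so e_2 = (-0.1402, 0.2040, 0.9689, 0.0000).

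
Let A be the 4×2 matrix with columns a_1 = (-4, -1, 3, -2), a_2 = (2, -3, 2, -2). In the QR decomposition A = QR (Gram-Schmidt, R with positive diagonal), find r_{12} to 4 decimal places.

a_1 = (-4, -1, 3, -2); ‖a_1‖ = 5.4772, so e_1 = (-0.7303, -0.1826, 0.5477, -0.3651).
r_{12} = e_1·a_2 = 0.9129.

r_{12} = 0.9129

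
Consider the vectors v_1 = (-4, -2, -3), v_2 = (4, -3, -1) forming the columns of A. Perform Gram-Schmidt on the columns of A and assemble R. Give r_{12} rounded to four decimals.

e_1 = v_1/‖v_1‖ = (-4, -2, -3)/5.3852 = (-0.7428, -0.3714, -0.5571).
r_{12} = e_1·v_2 = -1.2999.

r_{12} = -1.2999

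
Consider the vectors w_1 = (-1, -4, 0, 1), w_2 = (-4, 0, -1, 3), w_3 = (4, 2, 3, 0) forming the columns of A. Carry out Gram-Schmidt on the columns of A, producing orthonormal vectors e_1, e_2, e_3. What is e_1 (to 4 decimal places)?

e_1 = (-0.2357, -0.9428, 0.0000, 0.2357)

e_1 = w_1/‖w_1‖ = (-1, -4, 0, 1)/4.2426 = (-0.2357, -0.9428, 0.0000, 0.2357).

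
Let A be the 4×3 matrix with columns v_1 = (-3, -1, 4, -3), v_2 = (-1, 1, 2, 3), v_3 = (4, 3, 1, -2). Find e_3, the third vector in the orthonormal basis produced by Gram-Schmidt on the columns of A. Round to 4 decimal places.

e_3 = (0.6221, 0.6062, 0.4147, -0.2712)

v_1 = (-3, -1, 4, -3); ‖v_1‖ = 5.9161, so e_1 = (-0.5071, -0.1690, 0.6761, -0.5071).
e_1·v_2 = (-0.5071)·(-1) + (-0.1690)·1 + 0.6761·2 + (-0.5071)·3 = 0.1690.
u_2 = v_2 − 0.1690·e_1 = (-0.9143, 1.0286, 1.8857, 3.0857).
‖u_2‖ = 3.8693, so e_2 = (-0.2363, 0.2658, 0.4874, 0.7975).
e_1·v_3 = (-0.5071)·4 + (-0.1690)·3 + 0.6761·1 + (-0.5071)·(-2) = -0.8452; e_2·v_3 = (-0.2363)·4 + 0.2658·3 + 0.4874·1 + 0.7975·(-2) = -1.2553.
u_3 = v_3 + 0.8452·e_1 + 1.2553·e_2 = (3.2748, 3.1908, 2.1832, -1.4275).
‖u_3‖ = 5.2640, so e_3 = (0.6221, 0.6062, 0.4147, -0.2712).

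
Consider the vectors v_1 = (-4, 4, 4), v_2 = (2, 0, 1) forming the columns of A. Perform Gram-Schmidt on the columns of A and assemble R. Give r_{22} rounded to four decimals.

r_{22} = 2.1602

v_1 = (-4, 4, 4); ‖v_1‖ = 6.9282, so q_1 = (-0.5774, 0.5774, 0.5774).
q_1·v_2 = (-0.5774)·2 + 0.5774·0 + 0.5774·1 = -0.5774.
u_2 = v_2 + 0.5774·q_1 = (1.6667, 0.3333, 1.3333).
r_{22} = ‖u_2‖ = 2.1602.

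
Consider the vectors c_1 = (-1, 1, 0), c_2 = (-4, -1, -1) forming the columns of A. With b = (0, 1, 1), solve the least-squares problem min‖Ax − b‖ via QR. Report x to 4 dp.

c_1 = (-1, 1, 0); ‖c_1‖ = 1.4142, so e_1 = (-0.7071, 0.7071, 0.0000).
e_1·c_2 = (-0.7071)·(-4) + 0.7071·(-1) + 0.0000·(-1) = 2.1213.
u_2 = c_2 − 2.1213·e_1 = (-2.5000, -2.5000, -1.0000).
‖u_2‖ = 3.6742, so e_2 = (-0.6804, -0.6804, -0.2722).
Qᵀb = (0.7071, -0.9526).
Back-substitute: x_2 = -0.9526/3.6742 = -0.2593.
x_1 = (0.7071 − 2.1213·(-0.2593))/1.4142 = 0.8889.

x = (0.8889, -0.2593)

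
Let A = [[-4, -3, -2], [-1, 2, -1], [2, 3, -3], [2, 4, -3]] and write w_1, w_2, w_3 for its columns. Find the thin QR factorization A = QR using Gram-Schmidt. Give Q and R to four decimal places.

Q = [[-0.8000, 0.2172, -0.5529], [-0.2000, 0.7653, 0.5485], [0.4000, 0.2792, -0.5704], [0.4000, 0.5378, -0.2611]], R = [[5.0000, 4.8000, -0.6000], [0.0000, 3.8678, -3.6506], [0.0000, 0.0000, 3.0517]]

w_1 = (-4, -1, 2, 2); ‖w_1‖ = 5.0000, so q_1 = (-0.8000, -0.2000, 0.4000, 0.4000).
q_1·w_2 = (-0.8000)·(-3) + (-0.2000)·2 + 0.4000·3 + 0.4000·4 = 4.8000.
u_2 = w_2 − 4.8000·q_1 = (0.8400, 2.9600, 1.0800, 2.0800).
‖u_2‖ = 3.8678, so q_2 = (0.2172, 0.7653, 0.2792, 0.5378).
q_1·w_3 = (-0.8000)·(-2) + (-0.2000)·(-1) + 0.4000·(-3) + 0.4000·(-3) = -0.6000; q_2·w_3 = 0.2172·(-2) + 0.7653·(-1) + 0.2792·(-3) + 0.5378·(-3) = -3.6506.
u_3 = w_3 + 0.6000·q_1 + 3.6506·q_2 = (-1.6872, 1.6738, -1.7406, -0.7968).
‖u_3‖ = 3.0517, so q_3 = (-0.5529, 0.5485, -0.5704, -0.2611).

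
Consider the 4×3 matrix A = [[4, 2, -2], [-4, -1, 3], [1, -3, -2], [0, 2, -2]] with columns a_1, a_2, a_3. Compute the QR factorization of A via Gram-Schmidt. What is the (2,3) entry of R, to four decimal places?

e_1 = a_1/‖a_1‖ = (4, -4, 1, 0)/5.7446 = (0.6963, -0.6963, 0.1741, 0.0000).
r_{12} = e_1·a_2 = 1.5667.
u_2 = a_2 − 1.5667·e_1 = (0.9091, 0.0909, -3.2727, 2.0000).
‖u_2‖ = 3.9428, so e_2 = (0.2306, 0.0231, -0.8301, 0.5073).
r_{23} = e_2·a_3 = 0.2536.

r_{23} = 0.2536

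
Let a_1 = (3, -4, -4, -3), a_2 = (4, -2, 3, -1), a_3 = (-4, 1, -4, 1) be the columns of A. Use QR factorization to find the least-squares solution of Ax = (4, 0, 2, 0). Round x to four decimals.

a_1 = (3, -4, -4, -3); ‖a_1‖ = 7.0711, so e_1 = (0.4243, -0.5657, -0.5657, -0.4243).
e_1·a_2 = 0.4243·4 + (-0.5657)·(-2) + (-0.5657)·3 + (-0.4243)·(-1) = 1.5556.
u_2 = a_2 − 1.5556·e_1 = (3.3400, -1.1200, 3.8800, -0.3400).
‖u_2‖ = 5.2517, so e_2 = (0.6360, -0.2133, 0.7388, -0.0647).
e_1·a_3 = 0.4243·(-4) + (-0.5657)·1 + (-0.5657)·(-4) + (-0.4243)·1 = -0.4243; e_2·a_3 = 0.6360·(-4) + (-0.2133)·1 + 0.7388·(-4) + (-0.0647)·1 = -5.7772.
u_3 = a_3 + 0.4243·e_1 + 5.7772·e_2 = (-0.1458, -0.4721, 0.0283, 0.4460).
‖u_3‖ = 0.6662, so e_3 = (-0.2188, -0.7086, 0.0425, 0.6694).
Qᵀb = (0.5657, 4.0216, -0.7903).
Back-substitute: x_3 = -0.7903/0.6662 = -1.1863.
x_2 = (4.0216 + 5.7772·(-1.1863))/5.2517 = -0.5392.
x_1 = (0.5657 − 1.5556·(-0.5392) + 0.4243·(-1.1863))/7.0711 = 0.1275.

x = (0.1275, -0.5392, -1.1863)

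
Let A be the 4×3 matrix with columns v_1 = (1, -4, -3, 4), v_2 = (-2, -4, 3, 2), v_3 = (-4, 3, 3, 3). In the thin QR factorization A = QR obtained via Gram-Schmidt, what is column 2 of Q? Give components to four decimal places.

e_2 = (-0.4290, -0.5131, 0.7298, 0.1415)

v_1 = (1, -4, -3, 4); ‖v_1‖ = 6.4807, so e_1 = (0.1543, -0.6172, -0.4629, 0.6172).
e_1·v_2 = 0.1543·(-2) + (-0.6172)·(-4) + (-0.4629)·3 + 0.6172·2 = 2.0059.
u_2 = v_2 − 2.0059·e_1 = (-2.3095, -2.7619, 3.9286, 0.7619).
‖u_2‖ = 5.3830, so e_2 = (-0.4290, -0.5131, 0.7298, 0.1415).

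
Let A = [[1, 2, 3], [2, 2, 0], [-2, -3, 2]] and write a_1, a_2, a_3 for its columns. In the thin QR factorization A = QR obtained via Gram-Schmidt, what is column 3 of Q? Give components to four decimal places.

q_1 = a_1/‖a_1‖ = (1, 2, -2)/3.0000 = (0.3333, 0.6667, -0.6667).
r_{12} = q_1·a_2 = 4.0000.
u_2 = a_2 − 4.0000·q_1 = (0.6667, -0.6667, -0.3333).
‖u_2‖ = 1.0000, so q_2 = (0.6667, -0.6667, -0.3333).
r_{13} = q_1·a_3 = -0.3333; r_{23} = q_2·a_3 = 1.3333.
u_3 = a_3 + 0.3333·q_1 − 1.3333·q_2 = (2.2222, 1.1111, 2.2222).
‖u_3‖ = 3.3333, so q_3 = (0.6667, 0.3333, 0.6667).

q_3 = (0.6667, 0.3333, 0.6667)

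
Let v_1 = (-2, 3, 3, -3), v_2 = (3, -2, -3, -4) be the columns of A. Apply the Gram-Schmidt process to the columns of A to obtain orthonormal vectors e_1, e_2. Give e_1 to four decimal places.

e_1 = (-0.3592, 0.5388, 0.5388, -0.5388)

e_1 = v_1/‖v_1‖ = (-2, 3, 3, -3)/5.5678 = (-0.3592, 0.5388, 0.5388, -0.5388).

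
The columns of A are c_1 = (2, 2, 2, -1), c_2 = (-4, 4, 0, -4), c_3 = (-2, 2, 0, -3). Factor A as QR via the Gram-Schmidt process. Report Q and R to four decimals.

q_1 = c_1/‖c_1‖ = (2, 2, 2, -1)/3.6056 = (0.5547, 0.5547, 0.5547, -0.2774).
r_{12} = q_1·c_2 = 1.1094.
u_2 = c_2 − 1.1094·q_1 = (-4.6154, 3.3846, -0.6154, -3.6923).
‖u_2‖ = 6.8388, so q_2 = (-0.6749, 0.4949, -0.0900, -0.5399).
r_{13} = q_1·c_3 = 0.8321; r_{23} = q_2·c_3 = 3.9593.
u_3 = c_3 − 0.8321·q_1 − 3.9593·q_2 = (0.2105, -0.4211, -0.1053, -0.6316).
‖u_3‖ = 0.7947, so q_3 = (0.2649, -0.5298, -0.1325, -0.7947).

Q = [[0.5547, -0.6749, 0.2649], [0.5547, 0.4949, -0.5298], [0.5547, -0.0900, -0.1325], [-0.2774, -0.5399, -0.7947]], R = [[3.6056, 1.1094, 0.8321], [0.0000, 6.8388, 3.9593], [0.0000, 0.0000, 0.7947]]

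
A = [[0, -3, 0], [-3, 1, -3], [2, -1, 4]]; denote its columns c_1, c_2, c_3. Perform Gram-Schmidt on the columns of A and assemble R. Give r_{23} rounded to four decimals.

c_1 = (0, -3, 2); ‖c_1‖ = 3.6056, so e_1 = (0.0000, -0.8321, 0.5547).
e_1·c_2 = 0.0000·(-3) + (-0.8321)·1 + 0.5547·(-1) = -1.3868.
u_2 = c_2 + 1.3868·e_1 = (-3.0000, -0.1538, -0.2308).
‖u_2‖ = 3.0128, so e_2 = (-0.9958, -0.0511, -0.0766).
r_{23} = e_2·c_3 = -0.1532.

r_{23} = -0.1532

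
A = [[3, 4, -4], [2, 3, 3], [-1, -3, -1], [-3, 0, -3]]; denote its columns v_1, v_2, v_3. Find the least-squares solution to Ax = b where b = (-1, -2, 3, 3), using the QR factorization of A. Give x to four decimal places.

x = (-0.4789, -0.3078, -0.3804)

v_1 = (3, 2, -1, -3); ‖v_1‖ = 4.7958, so e_1 = (0.6255, 0.4170, -0.2085, -0.6255).
e_1·v_2 = 0.6255·4 + 0.4170·3 + (-0.2085)·(-3) + (-0.6255)·0 = 4.3788.
u_2 = v_2 − 4.3788·e_1 = (1.2609, 1.1739, -2.0870, 2.7391).
‖u_2‖ = 3.8505, so e_2 = (0.3275, 0.3049, -0.5420, 0.7114).
e_1·v_3 = 0.6255·(-4) + 0.4170·3 + (-0.2085)·(-1) + (-0.6255)·(-3) = 0.8341; e_2·v_3 = 0.3275·(-4) + 0.3049·3 + (-0.5420)·(-1) + 0.7114·(-3) = -1.9873.
u_3 = v_3 − 0.8341·e_1 + 1.9873·e_2 = (-3.8710, 3.2581, -1.9032, -1.0645).
‖u_3‖ = 5.5095, so e_3 = (-0.7026, 0.5914, -0.3454, -0.1932).
Qᵀb = (-3.9618, -0.4291, -2.0961).
Back-substitute: x_3 = -2.0961/5.5095 = -0.3804.
x_2 = (-0.4291 + 1.9873·(-0.3804))/3.8505 = -0.3078.
x_1 = (-3.9618 − 4.3788·(-0.3078) − 0.8341·(-0.3804))/4.7958 = -0.4789.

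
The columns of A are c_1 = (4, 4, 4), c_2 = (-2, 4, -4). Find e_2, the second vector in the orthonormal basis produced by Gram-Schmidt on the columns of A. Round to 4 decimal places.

c_1 = (4, 4, 4); ‖c_1‖ = 6.9282, so e_1 = (0.5774, 0.5774, 0.5774).
e_1·c_2 = 0.5774·(-2) + 0.5774·4 + 0.5774·(-4) = -1.1547.
u_2 = c_2 + 1.1547·e_1 = (-1.3333, 4.6667, -3.3333).
‖u_2‖ = 5.8878, so e_2 = (-0.2265, 0.7926, -0.5661).

e_2 = (-0.2265, 0.7926, -0.5661)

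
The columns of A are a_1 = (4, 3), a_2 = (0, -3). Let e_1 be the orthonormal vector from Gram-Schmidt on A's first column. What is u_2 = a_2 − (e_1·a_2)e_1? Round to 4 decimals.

u_2 = (1.4400, -1.9200)

a_1 = (4, 3); ‖a_1‖ = 5.0000, so e_1 = (0.8000, 0.6000).
e_1·a_2 = 0.8000·0 + 0.6000·(-3) = -1.8000.
u_2 = a_2 + 1.8000·e_1 = (1.4400, -1.9200).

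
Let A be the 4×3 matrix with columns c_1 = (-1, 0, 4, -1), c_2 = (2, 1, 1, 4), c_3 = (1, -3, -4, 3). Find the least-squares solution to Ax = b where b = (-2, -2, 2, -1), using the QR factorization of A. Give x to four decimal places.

x = (1.1981, -0.4367, 0.5720)

c_1 = (-1, 0, 4, -1); ‖c_1‖ = 4.2426, so e_1 = (-0.2357, 0.0000, 0.9428, -0.2357).
e_1·c_2 = (-0.2357)·2 + 0.0000·1 + 0.9428·1 + (-0.2357)·4 = -0.4714.
u_2 = c_2 + 0.4714·e_1 = (1.8889, 1.0000, 1.4444, 3.8889).
‖u_2‖ = 4.6667, so e_2 = (0.4048, 0.2143, 0.3095, 0.8333).
e_1·c_3 = (-0.2357)·1 + 0.0000·(-3) + 0.9428·(-4) + (-0.2357)·3 = -4.7140; e_2·c_3 = 0.4048·1 + 0.2143·(-3) + 0.3095·(-4) + 0.8333·3 = 1.0238.
u_3 = c_3 + 4.7140·e_1 − 1.0238·e_2 = (-0.5255, -3.2194, 0.1276, 1.0357).
‖u_3‖ = 3.4248, so e_3 = (-0.1534, -0.9400, 0.0372, 0.3024).
Qᵀb = (2.5927, -1.4524, 1.9590).
Back-substitute: x_3 = 1.9590/3.4248 = 0.5720.
x_2 = (-1.4524 − 1.0238·0.5720)/4.6667 = -0.4367.
x_1 = (2.5927 + 0.4714·(-0.4367) + 4.7140·0.5720)/4.2426 = 1.1981.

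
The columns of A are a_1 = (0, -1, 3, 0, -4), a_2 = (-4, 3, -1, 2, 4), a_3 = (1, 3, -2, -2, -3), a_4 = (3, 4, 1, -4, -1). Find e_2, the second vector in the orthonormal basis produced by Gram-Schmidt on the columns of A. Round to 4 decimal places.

a_1 = (0, -1, 3, 0, -4); ‖a_1‖ = 5.0990, so e_1 = (0.0000, -0.1961, 0.5883, 0.0000, -0.7845).
e_1·a_2 = 0.0000·(-4) + (-0.1961)·3 + 0.5883·(-1) + 0.0000·2 + (-0.7845)·4 = -4.3146.
u_2 = a_2 + 4.3146·e_1 = (-4.0000, 2.1538, 1.5385, 2.0000, 0.6154).
‖u_2‖ = 5.2330, so e_2 = (-0.7644, 0.4116, 0.2940, 0.3822, 0.1176).

e_2 = (-0.7644, 0.4116, 0.2940, 0.3822, 0.1176)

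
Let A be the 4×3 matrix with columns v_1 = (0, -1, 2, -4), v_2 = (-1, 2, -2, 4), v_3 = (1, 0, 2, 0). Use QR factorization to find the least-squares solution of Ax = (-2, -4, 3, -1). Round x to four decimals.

v_1 = (0, -1, 2, -4); ‖v_1‖ = 4.5826, so e_1 = (0.0000, -0.2182, 0.4364, -0.8729).
e_1·v_2 = 0.0000·(-1) + (-0.2182)·2 + 0.4364·(-2) + (-0.8729)·4 = -4.8008.
u_2 = v_2 + 4.8008·e_1 = (-1.0000, 0.9524, 0.0952, -0.1905).
‖u_2‖ = 1.3973, so e_2 = (-0.7157, 0.6816, 0.0682, -0.1363).
e_1·v_3 = 0.0000·1 + (-0.2182)·0 + 0.4364·2 + (-0.8729)·0 = 0.8729; e_2·v_3 = (-0.7157)·1 + 0.6816·0 + 0.0682·2 + (-0.1363)·0 = -0.5794.
u_3 = v_3 − 0.8729·e_1 + 0.5794·e_2 = (0.5854, 0.5854, 1.6585, 0.6829).
‖u_3‖ = 1.9755, so e_3 = (0.2963, 0.2963, 0.8396, 0.3457).
Qᵀb = (3.0551, -0.9542, 0.3951).
Back-substitute: x_3 = 0.3951/1.9755 = 0.2000.
x_2 = (-0.9542 + 0.5794·0.2000)/1.3973 = -0.6000.
x_1 = (3.0551 + 4.8008·(-0.6000) − 0.8729·0.2000)/4.5826 = 0.0000.

x = (0.0000, -0.6000, 0.2000)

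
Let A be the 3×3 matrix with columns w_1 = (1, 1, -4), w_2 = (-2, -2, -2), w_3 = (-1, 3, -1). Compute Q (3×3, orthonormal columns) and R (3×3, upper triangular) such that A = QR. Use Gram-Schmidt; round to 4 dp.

e_1 = w_1/‖w_1‖ = (1, 1, -4)/4.2426 = (0.2357, 0.2357, -0.9428).
r_{12} = e_1·w_2 = 0.9428.
u_2 = w_2 − 0.9428·e_1 = (-2.2222, -2.2222, -1.1111).
‖u_2‖ = 3.3333, so e_2 = (-0.6667, -0.6667, -0.3333).
r_{13} = e_1·w_3 = 1.4142; r_{23} = e_2·w_3 = -1.0000.
u_3 = w_3 − 1.4142·e_1 + 1.0000·e_2 = (-2.0000, 2.0000, 0.0000).
‖u_3‖ = 2.8284, so e_3 = (-0.7071, 0.7071, 0.0000).

Q = [[0.2357, -0.6667, -0.7071], [0.2357, -0.6667, 0.7071], [-0.9428, -0.3333, 0.0000]], R = [[4.2426, 0.9428, 1.4142], [0.0000, 3.3333, -1.0000], [0.0000, 0.0000, 2.8284]]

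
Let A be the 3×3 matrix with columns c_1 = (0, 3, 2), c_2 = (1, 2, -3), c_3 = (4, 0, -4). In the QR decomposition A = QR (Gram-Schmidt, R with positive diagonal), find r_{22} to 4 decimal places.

r_{22} = 3.7417

c_1 = (0, 3, 2); ‖c_1‖ = 3.6056, so q_1 = (0.0000, 0.8321, 0.5547).
q_1·c_2 = 0.0000·1 + 0.8321·2 + 0.5547·(-3) = 0.0000.
u_2 = c_2 + 0.0000·q_1 = (1.0000, 2.0000, -3.0000).
r_{22} = ‖u_2‖ = 3.7417.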